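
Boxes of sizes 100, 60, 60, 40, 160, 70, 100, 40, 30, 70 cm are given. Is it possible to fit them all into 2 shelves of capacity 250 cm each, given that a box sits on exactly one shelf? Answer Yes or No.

Total = 730 cm; ⌈730/250⌉ = 3.
At least 3 shelves are required, but only 2 are allowed.

No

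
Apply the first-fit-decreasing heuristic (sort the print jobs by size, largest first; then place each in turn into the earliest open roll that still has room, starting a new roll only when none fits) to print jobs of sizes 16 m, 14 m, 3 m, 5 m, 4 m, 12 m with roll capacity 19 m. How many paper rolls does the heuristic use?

Sorted descending: 16, 14, 12, 5, 4, 3.
  16 → roll 1 (new)  [load 16/19]
  14 → roll 2 (new)  [load 14/19]
  12 → roll 3 (new)  [load 12/19]
  5 → roll 2  [load 19/19]
  4 → roll 3  [load 16/19]
  3 → roll 1  [load 19/19]
3 paper rolls opened.

3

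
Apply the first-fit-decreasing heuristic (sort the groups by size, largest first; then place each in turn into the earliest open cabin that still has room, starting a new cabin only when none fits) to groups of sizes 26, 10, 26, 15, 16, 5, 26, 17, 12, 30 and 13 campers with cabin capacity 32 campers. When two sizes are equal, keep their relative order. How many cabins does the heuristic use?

Sorted descending: 30, 26, 26, 26, 17, 16, 15, 13, 12, 10, 5.
  30 → cabin 1 (new)  [load 30/32]
  26 → cabin 2 (new)  [load 26/32]
  26 → cabin 3 (new)  [load 26/32]
  26 → cabin 4 (new)  [load 26/32]
  17 → cabin 5 (new)  [load 17/32]
  16 → cabin 6 (new)  [load 16/32]
  15 → cabin 5  [load 32/32]
  13 → cabin 6  [load 29/32]
  12 → cabin 7 (new)  [load 12/32]
  10 → cabin 7  [load 22/32]
  5 → cabin 2  [load 31/32]
7 cabins opened.

7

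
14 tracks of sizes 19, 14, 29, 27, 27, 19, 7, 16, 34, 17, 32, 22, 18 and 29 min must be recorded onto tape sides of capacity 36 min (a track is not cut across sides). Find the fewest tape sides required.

10

Total = 34 + 32 + 29 + 29 + 27 + 27 + 22 + 19 + 19 + 18 + 17 + 16 + 14 + 7 = 310 min.
Lower bound: ⌈310/36⌉ = 9 tape sides.
A packing using 10 tape sides:
  side 1: 34 = 34
  side 2: 32 = 32
  side 3: 29 + 7 = 36
  side 4: 29 = 29
  side 5: 27 = 27
  side 6: 27 = 27
  side 7: 22 + 14 = 36
  side 8: 19 + 17 = 36
  side 9: 19 + 16 = 35
  side 10: 18 = 18
No arrangement into 9 tape sides stays within capacity, so 10 is optimal.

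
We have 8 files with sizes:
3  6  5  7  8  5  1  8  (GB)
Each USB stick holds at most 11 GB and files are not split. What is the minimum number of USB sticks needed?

5

Total = 8 + 8 + 7 + 6 + 5 + 5 + 3 + 1 = 43 GB.
Lower bound: ⌈43/11⌉ = 4 USB sticks.
A packing using 5 USB sticks:
  USB stick 1: 8 + 3 = 11
  USB stick 2: 8 + 1 = 9
  USB stick 3: 7 = 7
  USB stick 4: 6 + 5 = 11
  USB stick 5: 5 = 5
No arrangement into 4 USB sticks stays within capacity, so 5 is optimal.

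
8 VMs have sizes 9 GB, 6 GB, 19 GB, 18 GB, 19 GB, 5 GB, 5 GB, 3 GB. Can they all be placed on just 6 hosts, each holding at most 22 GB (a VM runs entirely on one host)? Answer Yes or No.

A valid assignment using 5 hosts:
  host 1: 19 + 3 = 22
  host 2: 19 = 19
  host 3: 18 = 18
  host 4: 9 + 6 + 5 = 20
  host 5: 5 = 5
That uses only 5 ≤ 6, so 6 hosts are enough.

Yes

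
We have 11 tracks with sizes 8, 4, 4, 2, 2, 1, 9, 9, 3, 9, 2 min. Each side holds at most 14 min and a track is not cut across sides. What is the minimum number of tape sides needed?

Total = 9 + 9 + 9 + 8 + 4 + 4 + 3 + 2 + 2 + 2 + 1 = 53 min.
Lower bound: ⌈53/14⌉ = 4 tape sides.
A packing using 4 tape sides:
  side 1: 9 + 4 + 1 = 14
  side 2: 9 + 4 = 13
  side 3: 9 + 3 + 2 = 14
  side 4: 8 + 2 + 2 = 12
This matches the lower bound, so 4 is optimal.

4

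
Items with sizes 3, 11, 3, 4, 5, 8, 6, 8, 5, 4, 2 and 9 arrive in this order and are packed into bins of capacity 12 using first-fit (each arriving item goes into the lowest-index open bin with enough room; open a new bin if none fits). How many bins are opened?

7

  3 → bin 1 (new)  [load 3/12]
  11 → bin 2 (new)  [load 11/12]
  3 → bin 1  [load 6/12]
  4 → bin 1  [load 10/12]
  5 → bin 3 (new)  [load 5/12]
  8 → bin 4 (new)  [load 8/12]
  6 → bin 3  [load 11/12]
  8 → bin 5 (new)  [load 8/12]
  5 → bin 6 (new)  [load 5/12]
  4 → bin 4  [load 12/12]
  2 → bin 1  [load 12/12]
  9 → bin 7 (new)  [load 9/12]
7 bins opened.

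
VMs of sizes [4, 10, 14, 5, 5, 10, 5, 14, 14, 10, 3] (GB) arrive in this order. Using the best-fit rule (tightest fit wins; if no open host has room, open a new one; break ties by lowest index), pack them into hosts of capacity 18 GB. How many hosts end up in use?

7

  4 → host 1 (new)  [load 4/18]
  10 → host 1  [load 14/18]
  14 → host 2 (new)  [load 14/18]
  5 → host 3 (new)  [load 5/18]
  5 → host 3  [load 10/18]
  10 → host 4 (new)  [load 10/18]
  5 → host 3  [load 15/18]
  14 → host 5 (new)  [load 14/18]
  14 → host 6 (new)  [load 14/18]
  10 → host 7 (new)  [load 10/18]
  3 → host 3  [load 18/18]
7 hosts opened.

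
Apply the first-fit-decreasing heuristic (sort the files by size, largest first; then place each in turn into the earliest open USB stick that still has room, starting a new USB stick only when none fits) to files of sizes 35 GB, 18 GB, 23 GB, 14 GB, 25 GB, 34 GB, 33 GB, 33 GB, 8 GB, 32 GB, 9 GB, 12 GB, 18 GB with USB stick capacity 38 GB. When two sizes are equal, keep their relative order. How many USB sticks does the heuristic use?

9

Sorted descending: 35, 34, 33, 33, 32, 25, 23, 18, 18, 14, 12, 9, 8.
  35 → USB stick 1 (new)  [load 35/38]
  34 → USB stick 2 (new)  [load 34/38]
  33 → USB stick 3 (new)  [load 33/38]
  33 → USB stick 4 (new)  [load 33/38]
  32 → USB stick 5 (new)  [load 32/38]
  25 → USB stick 6 (new)  [load 25/38]
  23 → USB stick 7 (new)  [load 23/38]
  18 → USB stick 8 (new)  [load 18/38]
  18 → USB stick 8  [load 36/38]
  14 → USB stick 7  [load 37/38]
  12 → USB stick 6  [load 37/38]
  9 → USB stick 9 (new)  [load 9/38]
  8 → USB stick 9  [load 17/38]
9 USB sticks opened.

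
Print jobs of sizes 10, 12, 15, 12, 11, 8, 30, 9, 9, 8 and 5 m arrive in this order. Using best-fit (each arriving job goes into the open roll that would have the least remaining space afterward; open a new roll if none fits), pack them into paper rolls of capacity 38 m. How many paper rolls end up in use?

4

  10 → roll 1 (new)  [load 10/38]
  12 → roll 1  [load 22/38]
  15 → roll 1  [load 37/38]
  12 → roll 2 (new)  [load 12/38]
  11 → roll 2  [load 23/38]
  8 → roll 2  [load 31/38]
  30 → roll 3 (new)  [load 30/38]
  9 → roll 4 (new)  [load 9/38]
  9 → roll 4  [load 18/38]
  8 → roll 3  [load 38/38]
  5 → roll 2  [load 36/38]
4 paper rolls opened.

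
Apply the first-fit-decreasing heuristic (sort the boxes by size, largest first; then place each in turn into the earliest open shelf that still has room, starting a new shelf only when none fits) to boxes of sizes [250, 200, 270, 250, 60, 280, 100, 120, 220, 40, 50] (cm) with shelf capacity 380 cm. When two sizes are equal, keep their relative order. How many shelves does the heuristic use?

6

Sorted descending: 280, 270, 250, 250, 220, 200, 120, 100, 60, 50, 40.
  280 → shelf 1 (new)  [load 280/380]
  270 → shelf 2 (new)  [load 270/380]
  250 → shelf 3 (new)  [load 250/380]
  250 → shelf 4 (new)  [load 250/380]
  220 → shelf 5 (new)  [load 220/380]
  200 → shelf 6 (new)  [load 200/380]
  120 → shelf 3  [load 370/380]
  100 → shelf 1  [load 380/380]
  60 → shelf 2  [load 330/380]
  50 → shelf 2  [load 380/380]
  40 → shelf 4  [load 290/380]
6 shelves opened.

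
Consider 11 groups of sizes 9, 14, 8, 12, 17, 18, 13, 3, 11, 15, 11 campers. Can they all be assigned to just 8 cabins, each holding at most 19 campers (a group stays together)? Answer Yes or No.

Total = 131 campers; ⌈131/19⌉ = 7.
8 groups each exceed half the capacity and cannot share a cabin, forcing at least 8 cabins.
The bound of 8 does not rule out 8, but exhaustive search shows no assignment into 8 cabins of capacity 19 campers exists — the minimum is 9.

No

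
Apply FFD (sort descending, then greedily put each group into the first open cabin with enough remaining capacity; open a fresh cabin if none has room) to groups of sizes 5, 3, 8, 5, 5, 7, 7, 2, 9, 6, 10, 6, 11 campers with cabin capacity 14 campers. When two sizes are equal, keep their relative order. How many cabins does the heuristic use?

7

Sorted descending: 11, 10, 9, 8, 7, 7, 6, 6, 5, 5, 5, 3, 2.
  11 → cabin 1 (new)  [load 11/14]
  10 → cabin 2 (new)  [load 10/14]
  9 → cabin 3 (new)  [load 9/14]
  8 → cabin 4 (new)  [load 8/14]
  7 → cabin 5 (new)  [load 7/14]
  7 → cabin 5  [load 14/14]
  6 → cabin 4  [load 14/14]
  6 → cabin 6 (new)  [load 6/14]
  5 → cabin 3  [load 14/14]
  5 → cabin 6  [load 11/14]
  5 → cabin 7 (new)  [load 5/14]
  3 → cabin 1  [load 14/14]
  2 → cabin 2  [load 12/14]
7 cabins opened.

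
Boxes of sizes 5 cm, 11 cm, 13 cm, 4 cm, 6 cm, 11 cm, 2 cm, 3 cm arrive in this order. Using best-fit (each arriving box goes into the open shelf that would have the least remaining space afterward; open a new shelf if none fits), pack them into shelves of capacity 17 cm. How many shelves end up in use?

4

  5 → shelf 1 (new)  [load 5/17]
  11 → shelf 1  [load 16/17]
  13 → shelf 2 (new)  [load 13/17]
  4 → shelf 2  [load 17/17]
  6 → shelf 3 (new)  [load 6/17]
  11 → shelf 3  [load 17/17]
  2 → shelf 4 (new)  [load 2/17]
  3 → shelf 4  [load 5/17]
4 shelves opened.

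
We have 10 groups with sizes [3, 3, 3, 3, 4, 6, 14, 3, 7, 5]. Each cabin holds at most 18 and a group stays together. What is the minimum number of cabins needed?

Total = 14 + 7 + 6 + 5 + 4 + 3 + 3 + 3 + 3 + 3 = 51.
Lower bound: ⌈51/18⌉ = 3 cabins.
A packing using 3 cabins:
  cabin 1: 14 + 4 = 18
  cabin 2: 7 + 6 + 5 = 18
  cabin 3: 3 + 3 + 3 + 3 + 3 = 15
This matches the lower bound, so 3 is optimal.

3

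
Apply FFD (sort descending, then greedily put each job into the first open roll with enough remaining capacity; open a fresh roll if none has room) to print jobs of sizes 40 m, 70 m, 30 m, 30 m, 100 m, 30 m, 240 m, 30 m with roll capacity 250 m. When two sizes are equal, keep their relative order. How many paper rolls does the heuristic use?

3

Sorted descending: 240, 100, 70, 40, 30, 30, 30, 30.
  240 → roll 1 (new)  [load 240/250]
  100 → roll 2 (new)  [load 100/250]
  70 → roll 2  [load 170/250]
  40 → roll 2  [load 210/250]
  30 → roll 2  [load 240/250]
  30 → roll 3 (new)  [load 30/250]
  30 → roll 3  [load 60/250]
  30 → roll 3  [load 90/250]
3 paper rolls opened.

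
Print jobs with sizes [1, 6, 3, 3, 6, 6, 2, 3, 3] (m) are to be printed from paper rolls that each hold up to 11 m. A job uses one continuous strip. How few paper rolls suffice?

Total = 6 + 6 + 6 + 3 + 3 + 3 + 3 + 2 + 1 = 33 m.
Lower bound: ⌈33/11⌉ = 3 paper rolls.
A packing using 4 paper rolls:
  roll 1: 6 + 3 + 2 = 11
  roll 2: 6 + 3 + 1 = 10
  roll 3: 6 + 3 = 9
  roll 4: 3 = 3
No arrangement into 3 paper rolls stays within capacity, so 4 is optimal.

4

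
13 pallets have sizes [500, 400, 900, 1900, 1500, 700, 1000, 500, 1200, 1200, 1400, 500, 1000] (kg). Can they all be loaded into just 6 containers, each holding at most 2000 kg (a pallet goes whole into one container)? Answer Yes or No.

Total = 12700 kg; ⌈12700/2000⌉ = 7.
At least 7 containers are required, but only 6 are allowed.

No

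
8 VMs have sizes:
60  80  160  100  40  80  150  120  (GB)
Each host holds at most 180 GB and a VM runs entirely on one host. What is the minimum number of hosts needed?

5

Total = 160 + 150 + 120 + 100 + 80 + 80 + 60 + 40 = 790 GB.
Lower bound: ⌈790/180⌉ = 5 hosts.
A packing using 5 hosts:
  host 1: 160 = 160
  host 2: 150 = 150
  host 3: 120 + 60 = 180
  host 4: 100 + 80 = 180
  host 5: 80 + 40 = 120
This matches the lower bound, so 5 is optimal.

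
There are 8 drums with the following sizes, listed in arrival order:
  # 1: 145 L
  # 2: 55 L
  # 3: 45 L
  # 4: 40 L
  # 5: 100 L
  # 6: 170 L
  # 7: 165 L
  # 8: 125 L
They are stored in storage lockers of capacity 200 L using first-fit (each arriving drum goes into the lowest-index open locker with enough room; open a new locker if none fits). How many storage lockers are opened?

  145 → locker 1 (new)  [load 145/200]
  55 → locker 1  [load 200/200]
  45 → locker 2 (new)  [load 45/200]
  40 → locker 2  [load 85/200]
  100 → locker 2  [load 185/200]
  170 → locker 3 (new)  [load 170/200]
  165 → locker 4 (new)  [load 165/200]
  125 → locker 5 (new)  [load 125/200]
5 storage lockers opened.

5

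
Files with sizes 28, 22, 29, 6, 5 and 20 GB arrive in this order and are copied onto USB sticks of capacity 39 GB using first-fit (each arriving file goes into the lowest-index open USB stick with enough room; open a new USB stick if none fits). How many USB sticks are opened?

  28 → USB stick 1 (new)  [load 28/39]
  22 → USB stick 2 (new)  [load 22/39]
  29 → USB stick 3 (new)  [load 29/39]
  6 → USB stick 1  [load 34/39]
  5 → USB stick 1  [load 39/39]
  20 → USB stick 4 (new)  [load 20/39]
4 USB sticks opened.

4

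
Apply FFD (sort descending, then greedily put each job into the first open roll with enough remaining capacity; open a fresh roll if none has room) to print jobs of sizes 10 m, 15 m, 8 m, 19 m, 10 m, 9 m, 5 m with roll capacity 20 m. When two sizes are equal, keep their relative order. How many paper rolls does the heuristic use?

Sorted descending: 19, 15, 10, 10, 9, 8, 5.
  19 → roll 1 (new)  [load 19/20]
  15 → roll 2 (new)  [load 15/20]
  10 → roll 3 (new)  [load 10/20]
  10 → roll 3  [load 20/20]
  9 → roll 4 (new)  [load 9/20]
  8 → roll 4  [load 17/20]
  5 → roll 2  [load 20/20]
4 paper rolls opened.

4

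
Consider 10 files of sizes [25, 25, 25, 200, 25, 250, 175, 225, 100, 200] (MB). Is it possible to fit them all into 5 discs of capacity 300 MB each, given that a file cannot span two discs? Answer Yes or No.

Yes

A valid assignment using 5 discs:
  disc 1: 250 + 25 + 25 = 300
  disc 2: 225 + 25 + 25 = 275
  disc 3: 200 + 100 = 300
  disc 4: 200 = 200
  disc 5: 175 = 175
Every load is within 300 MB, so 5 discs suffice.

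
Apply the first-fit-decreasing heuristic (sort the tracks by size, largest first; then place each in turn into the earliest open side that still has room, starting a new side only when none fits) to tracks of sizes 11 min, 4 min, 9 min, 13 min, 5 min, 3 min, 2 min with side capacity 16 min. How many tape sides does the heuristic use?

Sorted descending: 13, 11, 9, 5, 4, 3, 2.
  13 → side 1 (new)  [load 13/16]
  11 → side 2 (new)  [load 11/16]
  9 → side 3 (new)  [load 9/16]
  5 → side 2  [load 16/16]
  4 → side 3  [load 13/16]
  3 → side 1  [load 16/16]
  2 → side 3  [load 15/16]
3 tape sides opened.

3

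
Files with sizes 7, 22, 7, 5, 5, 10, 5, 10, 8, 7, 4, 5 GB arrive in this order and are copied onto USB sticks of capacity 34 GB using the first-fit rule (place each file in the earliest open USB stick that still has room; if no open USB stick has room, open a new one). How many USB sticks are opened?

  7 → USB stick 1 (new)  [load 7/34]
  22 → USB stick 1  [load 29/34]
  7 → USB stick 2 (new)  [load 7/34]
  5 → USB stick 1  [load 34/34]
  5 → USB stick 2  [load 12/34]
  10 → USB stick 2  [load 22/34]
  5 → USB stick 2  [load 27/34]
  10 → USB stick 3 (new)  [load 10/34]
  8 → USB stick 3  [load 18/34]
  7 → USB stick 2  [load 34/34]
  4 → USB stick 3  [load 22/34]
  5 → USB stick 3  [load 27/34]
3 USB sticks opened.

3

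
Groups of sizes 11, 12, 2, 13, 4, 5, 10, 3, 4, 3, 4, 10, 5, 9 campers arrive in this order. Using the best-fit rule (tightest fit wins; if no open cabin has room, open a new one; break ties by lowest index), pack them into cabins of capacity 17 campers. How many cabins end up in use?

6

  11 → cabin 1 (new)  [load 11/17]
  12 → cabin 2 (new)  [load 12/17]
  2 → cabin 2  [load 14/17]
  13 → cabin 3 (new)  [load 13/17]
  4 → cabin 3  [load 17/17]
  5 → cabin 1  [load 16/17]
  10 → cabin 4 (new)  [load 10/17]
  3 → cabin 2  [load 17/17]
  4 → cabin 4  [load 14/17]
  3 → cabin 4  [load 17/17]
  4 → cabin 5 (new)  [load 4/17]
  10 → cabin 5  [load 14/17]
  5 → cabin 6 (new)  [load 5/17]
  9 → cabin 6  [load 14/17]
6 cabins opened.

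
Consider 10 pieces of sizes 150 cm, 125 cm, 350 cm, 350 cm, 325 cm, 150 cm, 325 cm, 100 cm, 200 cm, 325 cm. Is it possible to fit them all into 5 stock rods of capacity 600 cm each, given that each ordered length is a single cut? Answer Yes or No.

A valid assignment using 5 stock rods:
  stock rod 1: 350 + 200 = 550
  stock rod 2: 350 + 150 + 100 = 600
  stock rod 3: 325 + 150 + 125 = 600
  stock rod 4: 325 = 325
  stock rod 5: 325 = 325
Every load is within 600 cm, so 5 stock rods suffice.

Yes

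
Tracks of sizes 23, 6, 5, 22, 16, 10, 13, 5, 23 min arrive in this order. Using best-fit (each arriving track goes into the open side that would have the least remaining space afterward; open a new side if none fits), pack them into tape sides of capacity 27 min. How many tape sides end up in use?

  23 → side 1 (new)  [load 23/27]
  6 → side 2 (new)  [load 6/27]
  5 → side 2  [load 11/27]
  22 → side 3 (new)  [load 22/27]
  16 → side 2  [load 27/27]
  10 → side 4 (new)  [load 10/27]
  13 → side 4  [load 23/27]
  5 → side 3  [load 27/27]
  23 → side 5 (new)  [load 23/27]
5 tape sides opened.

5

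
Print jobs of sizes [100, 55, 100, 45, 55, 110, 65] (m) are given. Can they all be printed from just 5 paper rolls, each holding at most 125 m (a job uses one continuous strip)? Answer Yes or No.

A valid assignment using 5 paper rolls:
  roll 1: 110 = 110
  roll 2: 100 = 100
  roll 3: 100 = 100
  roll 4: 65 + 55 = 120
  roll 5: 55 + 45 = 100
Every load is within 125 m, so 5 paper rolls suffice.

Yes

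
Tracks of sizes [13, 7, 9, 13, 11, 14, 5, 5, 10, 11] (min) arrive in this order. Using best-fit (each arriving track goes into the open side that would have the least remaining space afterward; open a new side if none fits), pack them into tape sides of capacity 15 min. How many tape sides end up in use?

  13 → side 1 (new)  [load 13/15]
  7 → side 2 (new)  [load 7/15]
  9 → side 3 (new)  [load 9/15]
  13 → side 4 (new)  [load 13/15]
  11 → side 5 (new)  [load 11/15]
  14 → side 6 (new)  [load 14/15]
  5 → side 3  [load 14/15]
  5 → side 2  [load 12/15]
  10 → side 7 (new)  [load 10/15]
  11 → side 8 (new)  [load 11/15]
8 tape sides opened.

8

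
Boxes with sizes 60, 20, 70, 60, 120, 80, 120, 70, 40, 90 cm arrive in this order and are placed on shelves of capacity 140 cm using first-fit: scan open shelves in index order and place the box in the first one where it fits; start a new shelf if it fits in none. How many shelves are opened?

6

  60 → shelf 1 (new)  [load 60/140]
  20 → shelf 1  [load 80/140]
  70 → shelf 2 (new)  [load 70/140]
  60 → shelf 1  [load 140/140]
  120 → shelf 3 (new)  [load 120/140]
  80 → shelf 4 (new)  [load 80/140]
  120 → shelf 5 (new)  [load 120/140]
  70 → shelf 2  [load 140/140]
  40 → shelf 4  [load 120/140]
  90 → shelf 6 (new)  [load 90/140]
6 shelves opened.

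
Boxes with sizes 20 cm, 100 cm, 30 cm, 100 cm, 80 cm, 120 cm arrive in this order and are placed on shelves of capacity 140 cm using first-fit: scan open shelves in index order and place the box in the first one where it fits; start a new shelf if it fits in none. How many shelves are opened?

  20 → shelf 1 (new)  [load 20/140]
  100 → shelf 1  [load 120/140]
  30 → shelf 2 (new)  [load 30/140]
  100 → shelf 2  [load 130/140]
  80 → shelf 3 (new)  [load 80/140]
  120 → shelf 4 (new)  [load 120/140]
4 shelves opened.

4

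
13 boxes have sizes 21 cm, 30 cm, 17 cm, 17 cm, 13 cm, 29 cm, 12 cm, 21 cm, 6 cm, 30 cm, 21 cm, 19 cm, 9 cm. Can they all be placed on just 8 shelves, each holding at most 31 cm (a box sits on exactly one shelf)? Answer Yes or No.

Total = 245 cm; ⌈245/31⌉ = 8.
9 boxes each exceed half the capacity and cannot share a shelf, forcing at least 9 shelves.
At least 9 shelves are required, but only 8 are allowed.

No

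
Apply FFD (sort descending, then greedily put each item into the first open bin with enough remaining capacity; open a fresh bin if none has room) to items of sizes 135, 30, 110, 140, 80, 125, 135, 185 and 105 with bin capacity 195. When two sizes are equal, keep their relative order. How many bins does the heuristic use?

Sorted descending: 185, 140, 135, 135, 125, 110, 105, 80, 30.
  185 → bin 1 (new)  [load 185/195]
  140 → bin 2 (new)  [load 140/195]
  135 → bin 3 (new)  [load 135/195]
  135 → bin 4 (new)  [load 135/195]
  125 → bin 5 (new)  [load 125/195]
  110 → bin 6 (new)  [load 110/195]
  105 → bin 7 (new)  [load 105/195]
  80 → bin 6  [load 190/195]
  30 → bin 2  [load 170/195]
7 bins opened.

7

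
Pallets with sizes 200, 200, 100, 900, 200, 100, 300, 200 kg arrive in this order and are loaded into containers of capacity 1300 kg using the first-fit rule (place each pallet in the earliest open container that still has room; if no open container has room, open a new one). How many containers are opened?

  200 → container 1 (new)  [load 200/1300]
  200 → container 1  [load 400/1300]
  100 → container 1  [load 500/1300]
  900 → container 2 (new)  [load 900/1300]
  200 → container 1  [load 700/1300]
  100 → container 1  [load 800/1300]
  300 → container 1  [load 1100/1300]
  200 → container 1  [load 1300/1300]
2 containers opened.

2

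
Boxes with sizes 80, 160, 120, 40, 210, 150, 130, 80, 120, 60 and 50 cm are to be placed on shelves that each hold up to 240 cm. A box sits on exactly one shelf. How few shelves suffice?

Total = 210 + 160 + 150 + 130 + 120 + 120 + 80 + 80 + 60 + 50 + 40 = 1200 cm.
Lower bound: ⌈1200/240⌉ = 5 shelves.
A packing using 6 shelves:
  shelf 1: 210 = 210
  shelf 2: 160 + 80 = 240
  shelf 3: 150 + 80 = 230
  shelf 4: 130 + 60 + 50 = 240
  shelf 5: 120 + 120 = 240
  shelf 6: 40 = 40
No arrangement into 5 shelves stays within capacity, so 6 is optimal.

6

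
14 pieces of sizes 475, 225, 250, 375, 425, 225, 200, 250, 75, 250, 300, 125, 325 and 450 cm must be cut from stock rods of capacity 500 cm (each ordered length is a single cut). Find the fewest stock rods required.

9

Total = 475 + 450 + 425 + 375 + 325 + 300 + 250 + 250 + 250 + 225 + 225 + 200 + 125 + 75 = 3950 cm.
Lower bound: ⌈3950/500⌉ = 8 stock rods.
A packing using 9 stock rods:
  stock rod 1: 475 = 475
  stock rod 2: 450 = 450
  stock rod 3: 425 + 75 = 500
  stock rod 4: 375 + 125 = 500
  stock rod 5: 325 = 325
  stock rod 6: 300 + 200 = 500
  stock rod 7: 250 + 250 = 500
  stock rod 8: 250 + 225 = 475
  stock rod 9: 225 = 225
No arrangement into 8 stock rods stays within capacity, so 9 is optimal.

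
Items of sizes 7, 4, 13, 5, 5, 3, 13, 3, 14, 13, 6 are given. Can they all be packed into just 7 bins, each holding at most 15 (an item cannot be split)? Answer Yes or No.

A valid assignment using 7 bins:
  bin 1: 14 = 14
  bin 2: 13 = 13
  bin 3: 13 = 13
  bin 4: 13 = 13
  bin 5: 7 + 6 = 13
  bin 6: 5 + 5 + 4 = 14
  bin 7: 3 + 3 = 6
Every load is within 15, so 7 bins suffice.

Yes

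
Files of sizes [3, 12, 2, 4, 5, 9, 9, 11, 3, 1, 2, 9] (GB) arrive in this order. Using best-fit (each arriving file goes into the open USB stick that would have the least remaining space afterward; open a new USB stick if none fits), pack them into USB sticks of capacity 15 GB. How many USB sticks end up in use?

  3 → USB stick 1 (new)  [load 3/15]
  12 → USB stick 1  [load 15/15]
  2 → USB stick 2 (new)  [load 2/15]
  4 → USB stick 2  [load 6/15]
  5 → USB stick 2  [load 11/15]
  9 → USB stick 3 (new)  [load 9/15]
  9 → USB stick 4 (new)  [load 9/15]
  11 → USB stick 5 (new)  [load 11/15]
  3 → USB stick 2  [load 14/15]
  1 → USB stick 2  [load 15/15]
  2 → USB stick 5  [load 13/15]
  9 → USB stick 6 (new)  [load 9/15]
6 USB sticks opened.

6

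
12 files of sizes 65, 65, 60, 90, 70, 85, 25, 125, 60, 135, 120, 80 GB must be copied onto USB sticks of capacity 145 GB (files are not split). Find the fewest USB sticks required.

8

Total = 135 + 125 + 120 + 90 + 85 + 80 + 70 + 65 + 65 + 60 + 60 + 25 = 980 GB.
Lower bound: ⌈980/145⌉ = 7 USB sticks.
A packing using 8 USB sticks:
  USB stick 1: 135 = 135
  USB stick 2: 125 = 125
  USB stick 3: 120 + 25 = 145
  USB stick 4: 90 = 90
  USB stick 5: 85 + 60 = 145
  USB stick 6: 80 + 65 = 145
  USB stick 7: 70 + 65 = 135
  USB stick 8: 60 = 60
No arrangement into 7 USB sticks stays within capacity, so 8 is optimal.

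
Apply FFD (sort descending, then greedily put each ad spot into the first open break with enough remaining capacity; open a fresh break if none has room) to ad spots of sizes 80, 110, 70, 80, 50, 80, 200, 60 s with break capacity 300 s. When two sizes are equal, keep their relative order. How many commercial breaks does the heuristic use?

Sorted descending: 200, 110, 80, 80, 80, 70, 60, 50.
  200 → break 1 (new)  [load 200/300]
  110 → break 2 (new)  [load 110/300]
  80 → break 1  [load 280/300]
  80 → break 2  [load 190/300]
  80 → break 2  [load 270/300]
  70 → break 3 (new)  [load 70/300]
  60 → break 3  [load 130/300]
  50 → break 3  [load 180/300]
3 commercial breaks opened.

3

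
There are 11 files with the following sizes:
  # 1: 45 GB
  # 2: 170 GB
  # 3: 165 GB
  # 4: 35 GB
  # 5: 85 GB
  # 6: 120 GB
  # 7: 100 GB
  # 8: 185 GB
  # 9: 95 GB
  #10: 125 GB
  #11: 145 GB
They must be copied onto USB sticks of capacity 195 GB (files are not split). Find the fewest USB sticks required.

Total = 185 + 170 + 165 + 145 + 125 + 120 + 100 + 95 + 85 + 45 + 35 = 1270 GB.
Lower bound: ⌈1270/195⌉ = 7 USB sticks.
A packing using 8 USB sticks:
  USB stick 1: 185 = 185
  USB stick 2: 170 = 170
  USB stick 3: 165 = 165
  USB stick 4: 145 + 45 = 190
  USB stick 5: 125 + 35 = 160
  USB stick 6: 120 = 120
  USB stick 7: 100 + 95 = 195
  USB stick 8: 85 = 85
No arrangement into 7 USB sticks stays within capacity, so 8 is optimal.

8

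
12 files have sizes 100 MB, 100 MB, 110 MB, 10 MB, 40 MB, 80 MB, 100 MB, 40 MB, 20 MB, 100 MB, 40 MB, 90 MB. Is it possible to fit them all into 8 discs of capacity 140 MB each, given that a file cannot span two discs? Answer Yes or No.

A valid assignment using 7 discs:
  disc 1: 110 + 20 + 10 = 140
  disc 2: 100 + 40 = 140
  disc 3: 100 + 40 = 140
  disc 4: 100 + 40 = 140
  disc 5: 100 = 100
  disc 6: 90 = 90
  disc 7: 80 = 80
That uses only 7 ≤ 8, so 8 discs are enough.

Yes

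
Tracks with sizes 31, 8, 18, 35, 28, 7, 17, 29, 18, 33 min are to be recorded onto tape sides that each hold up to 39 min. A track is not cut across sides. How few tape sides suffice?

7

Total = 35 + 33 + 31 + 29 + 28 + 18 + 18 + 17 + 8 + 7 = 224 min.
Lower bound: ⌈224/39⌉ = 6 tape sides.
A packing using 7 tape sides:
  side 1: 35 = 35
  side 2: 33 = 33
  side 3: 31 + 8 = 39
  side 4: 29 + 7 = 36
  side 5: 28 = 28
  side 6: 18 + 18 = 36
  side 7: 17 = 17
No arrangement into 6 tape sides stays within capacity, so 7 is optimal.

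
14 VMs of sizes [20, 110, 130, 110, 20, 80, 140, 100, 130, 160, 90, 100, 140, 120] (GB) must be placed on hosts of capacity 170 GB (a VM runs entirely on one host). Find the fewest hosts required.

11

Total = 160 + 140 + 140 + 130 + 130 + 120 + 110 + 110 + 100 + 100 + 90 + 80 + 20 + 20 = 1450 GB.
Lower bound: ⌈1450/170⌉ = 9 hosts.
Also, 11 VMs each exceed 85 GB, and no two of those can share a host, so at least 11 hosts are needed.
A packing using 11 hosts:
  host 1: 160 = 160
  host 2: 140 + 20 = 160
  host 3: 140 + 20 = 160
  host 4: 130 = 130
  host 5: 130 = 130
  host 6: 120 = 120
  host 7: 110 = 110
  host 8: 110 = 110
  host 9: 100 = 100
  host 10: 100 = 100
  host 11: 90 + 80 = 170
This matches the lower bound, so 11 is optimal.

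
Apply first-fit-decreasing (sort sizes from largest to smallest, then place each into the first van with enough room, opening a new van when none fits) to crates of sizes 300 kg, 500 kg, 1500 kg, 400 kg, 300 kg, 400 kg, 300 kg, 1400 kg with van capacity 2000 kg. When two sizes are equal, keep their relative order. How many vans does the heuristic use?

Sorted descending: 1500, 1400, 500, 400, 400, 300, 300, 300.
  1500 → van 1 (new)  [load 1500/2000]
  1400 → van 2 (new)  [load 1400/2000]
  500 → van 1  [load 2000/2000]
  400 → van 2  [load 1800/2000]
  400 → van 3 (new)  [load 400/2000]
  300 → van 3  [load 700/2000]
  300 → van 3  [load 1000/2000]
  300 → van 3  [load 1300/2000]
3 vans opened.

3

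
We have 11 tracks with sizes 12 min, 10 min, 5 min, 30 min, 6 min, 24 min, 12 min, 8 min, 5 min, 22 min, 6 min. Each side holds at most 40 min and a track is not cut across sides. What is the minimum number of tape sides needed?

4

Total = 30 + 24 + 22 + 12 + 12 + 10 + 8 + 6 + 6 + 5 + 5 = 140 min.
Lower bound: ⌈140/40⌉ = 4 tape sides.
A packing using 4 tape sides:
  side 1: 30 + 10 = 40
  side 2: 24 + 12 = 36
  side 3: 22 + 12 + 6 = 40
  side 4: 8 + 6 + 5 + 5 = 24
This matches the lower bound, so 4 is optimal.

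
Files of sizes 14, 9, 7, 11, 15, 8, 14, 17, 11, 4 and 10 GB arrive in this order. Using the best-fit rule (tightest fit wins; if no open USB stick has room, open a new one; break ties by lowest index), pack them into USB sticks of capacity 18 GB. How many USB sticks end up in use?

  14 → USB stick 1 (new)  [load 14/18]
  9 → USB stick 2 (new)  [load 9/18]
  7 → USB stick 2  [load 16/18]
  11 → USB stick 3 (new)  [load 11/18]
  15 → USB stick 4 (new)  [load 15/18]
  8 → USB stick 5 (new)  [load 8/18]
  14 → USB stick 6 (new)  [load 14/18]
  17 → USB stick 7 (new)  [load 17/18]
  11 → USB stick 8 (new)  [load 11/18]
  4 → USB stick 1  [load 18/18]
  10 → USB stick 5  [load 18/18]
8 USB sticks opened.

8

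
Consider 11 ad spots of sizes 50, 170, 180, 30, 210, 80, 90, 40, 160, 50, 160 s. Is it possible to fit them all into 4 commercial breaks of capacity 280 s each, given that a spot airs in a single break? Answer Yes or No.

No

Total = 1220 s; ⌈1220/280⌉ = 5.
At least 5 commercial breaks are required, but only 4 are allowed.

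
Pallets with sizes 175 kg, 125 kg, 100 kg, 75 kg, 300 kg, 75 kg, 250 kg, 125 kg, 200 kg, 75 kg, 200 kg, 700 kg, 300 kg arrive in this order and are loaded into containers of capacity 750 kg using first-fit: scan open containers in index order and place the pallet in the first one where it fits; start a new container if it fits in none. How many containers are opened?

  175 → container 1 (new)  [load 175/750]
  125 → container 1  [load 300/750]
  100 → container 1  [load 400/750]
  75 → container 1  [load 475/750]
  300 → container 2 (new)  [load 300/750]
  75 → container 1  [load 550/750]
  250 → container 2  [load 550/750]
  125 → container 1  [load 675/750]
  200 → container 2  [load 750/750]
  75 → container 1  [load 750/750]
  200 → container 3 (new)  [load 200/750]
  700 → container 4 (new)  [load 700/750]
  300 → container 3  [load 500/750]
4 containers opened.

4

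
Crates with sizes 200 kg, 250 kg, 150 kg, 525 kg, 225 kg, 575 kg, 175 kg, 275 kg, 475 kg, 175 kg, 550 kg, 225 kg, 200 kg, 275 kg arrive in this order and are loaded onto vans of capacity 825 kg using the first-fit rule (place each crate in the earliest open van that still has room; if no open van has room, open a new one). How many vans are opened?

6

  200 → van 1 (new)  [load 200/825]
  250 → van 1  [load 450/825]
  150 → van 1  [load 600/825]
  525 → van 2 (new)  [load 525/825]
  225 → van 1  [load 825/825]
  575 → van 3 (new)  [load 575/825]
  175 → van 2  [load 700/825]
  275 → van 4 (new)  [load 275/825]
  475 → van 4  [load 750/825]
  175 → van 3  [load 750/825]
  550 → van 5 (new)  [load 550/825]
  225 → van 5  [load 775/825]
  200 → van 6 (new)  [load 200/825]
  275 → van 6  [load 475/825]
6 vans opened.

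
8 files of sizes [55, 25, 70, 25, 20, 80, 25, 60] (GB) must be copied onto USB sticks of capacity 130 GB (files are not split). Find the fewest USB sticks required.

3

Total = 80 + 70 + 60 + 55 + 25 + 25 + 25 + 20 = 360 GB.
Lower bound: ⌈360/130⌉ = 3 USB sticks.
A packing using 3 USB sticks:
  USB stick 1: 80 + 25 + 25 = 130
  USB stick 2: 70 + 60 = 130
  USB stick 3: 55 + 25 + 20 = 100
This matches the lower bound, so 3 is optimal.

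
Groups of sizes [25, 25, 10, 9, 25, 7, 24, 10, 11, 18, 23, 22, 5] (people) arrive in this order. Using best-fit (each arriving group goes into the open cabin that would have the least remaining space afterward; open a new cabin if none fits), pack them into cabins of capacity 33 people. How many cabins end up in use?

  25 → cabin 1 (new)  [load 25/33]
  25 → cabin 2 (new)  [load 25/33]
  10 → cabin 3 (new)  [load 10/33]
  9 → cabin 3  [load 19/33]
  25 → cabin 4 (new)  [load 25/33]
  7 → cabin 1  [load 32/33]
  24 → cabin 5 (new)  [load 24/33]
  10 → cabin 3  [load 29/33]
  11 → cabin 6 (new)  [load 11/33]
  18 → cabin 6  [load 29/33]
  23 → cabin 7 (new)  [load 23/33]
  22 → cabin 8 (new)  [load 22/33]
  5 → cabin 2  [load 30/33]
8 cabins opened.

8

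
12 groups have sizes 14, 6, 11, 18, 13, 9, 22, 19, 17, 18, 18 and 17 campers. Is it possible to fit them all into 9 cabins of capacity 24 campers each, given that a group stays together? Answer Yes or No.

Yes

A valid assignment using 9 cabins:
  cabin 1: 22 = 22
  cabin 2: 19 = 19
  cabin 3: 18 + 6 = 24
  cabin 4: 18 = 18
  cabin 5: 18 = 18
  cabin 6: 17 = 17
  cabin 7: 17 = 17
  cabin 8: 14 + 9 = 23
  cabin 9: 13 + 11 = 24
Every load is within 24 campers, so 9 cabins suffice.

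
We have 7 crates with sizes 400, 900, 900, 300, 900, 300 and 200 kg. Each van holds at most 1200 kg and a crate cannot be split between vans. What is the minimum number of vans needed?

Total = 900 + 900 + 900 + 400 + 300 + 300 + 200 = 3900 kg.
Lower bound: ⌈3900/1200⌉ = 4 vans.
A packing using 4 vans:
  van 1: 900 + 300 = 1200
  van 2: 900 + 300 = 1200
  van 3: 900 + 200 = 1100
  van 4: 400 = 400
This matches the lower bound, so 4 is optimal.

4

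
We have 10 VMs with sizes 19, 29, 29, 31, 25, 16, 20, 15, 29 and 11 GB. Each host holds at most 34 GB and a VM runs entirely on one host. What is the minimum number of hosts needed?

Total = 31 + 29 + 29 + 29 + 25 + 20 + 19 + 16 + 15 + 11 = 224 GB.
Lower bound: ⌈224/34⌉ = 7 hosts.
A packing using 8 hosts:
  host 1: 31 = 31
  host 2: 29 = 29
  host 3: 29 = 29
  host 4: 29 = 29
  host 5: 25 = 25
  host 6: 20 + 11 = 31
  host 7: 19 + 15 = 34
  host 8: 16 = 16
No arrangement into 7 hosts stays within capacity, so 8 is optimal.

8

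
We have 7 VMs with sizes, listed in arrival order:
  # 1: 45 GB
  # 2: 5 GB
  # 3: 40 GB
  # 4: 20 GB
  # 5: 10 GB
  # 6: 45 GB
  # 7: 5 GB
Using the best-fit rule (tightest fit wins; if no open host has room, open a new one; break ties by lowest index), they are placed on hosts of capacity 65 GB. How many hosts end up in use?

  45 → host 1 (new)  [load 45/65]
  5 → host 1  [load 50/65]
  40 → host 2 (new)  [load 40/65]
  20 → host 2  [load 60/65]
  10 → host 1  [load 60/65]
  45 → host 3 (new)  [load 45/65]
  5 → host 1  [load 65/65]
3 hosts opened.

3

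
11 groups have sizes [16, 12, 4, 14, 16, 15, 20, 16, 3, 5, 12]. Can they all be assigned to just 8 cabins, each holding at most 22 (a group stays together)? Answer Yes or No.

Yes

A valid assignment using 8 cabins:
  cabin 1: 20 = 20
  cabin 2: 16 + 5 = 21
  cabin 3: 16 + 4 = 20
  cabin 4: 16 + 3 = 19
  cabin 5: 15 = 15
  cabin 6: 14 = 14
  cabin 7: 12 = 12
  cabin 8: 12 = 12
Every load is within 22, so 8 cabins suffice.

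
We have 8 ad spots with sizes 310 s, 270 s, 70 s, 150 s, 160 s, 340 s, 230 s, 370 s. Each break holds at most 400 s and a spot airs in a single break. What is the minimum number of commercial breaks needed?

6

Total = 370 + 340 + 310 + 270 + 230 + 160 + 150 + 70 = 1900 s.
Lower bound: ⌈1900/400⌉ = 5 commercial breaks.
A packing using 6 commercial breaks:
  break 1: 370 = 370
  break 2: 340 = 340
  break 3: 310 + 70 = 380
  break 4: 270 = 270
  break 5: 230 + 160 = 390
  break 6: 150 = 150
No arrangement into 5 commercial breaks stays within capacity, so 6 is optimal.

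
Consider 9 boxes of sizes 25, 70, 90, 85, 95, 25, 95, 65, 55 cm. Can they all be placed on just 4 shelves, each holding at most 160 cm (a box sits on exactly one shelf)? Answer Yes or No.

A valid assignment using 4 shelves:
  shelf 1: 95 + 65 = 160
  shelf 2: 95 + 55 = 150
  shelf 3: 90 + 70 = 160
  shelf 4: 85 + 25 + 25 = 135
Every load is within 160 cm, so 4 shelves suffice.

Yes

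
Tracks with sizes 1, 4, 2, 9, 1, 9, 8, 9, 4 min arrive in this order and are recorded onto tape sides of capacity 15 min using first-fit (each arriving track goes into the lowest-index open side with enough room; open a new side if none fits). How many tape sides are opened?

5

  1 → side 1 (new)  [load 1/15]
  4 → side 1  [load 5/15]
  2 → side 1  [load 7/15]
  9 → side 2 (new)  [load 9/15]
  1 → side 1  [load 8/15]
  9 → side 3 (new)  [load 9/15]
  8 → side 4 (new)  [load 8/15]
  9 → side 5 (new)  [load 9/15]
  4 → side 1  [load 12/15]
5 tape sides opened.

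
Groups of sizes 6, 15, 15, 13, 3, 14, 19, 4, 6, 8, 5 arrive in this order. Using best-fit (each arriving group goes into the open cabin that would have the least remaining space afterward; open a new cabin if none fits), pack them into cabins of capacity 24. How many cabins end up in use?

5

  6 → cabin 1 (new)  [load 6/24]
  15 → cabin 1  [load 21/24]
  15 → cabin 2 (new)  [load 15/24]
  13 → cabin 3 (new)  [load 13/24]
  3 → cabin 1  [load 24/24]
  14 → cabin 4 (new)  [load 14/24]
  19 → cabin 5 (new)  [load 19/24]
  4 → cabin 5  [load 23/24]
  6 → cabin 2  [load 21/24]
  8 → cabin 4  [load 22/24]
  5 → cabin 3  [load 18/24]
5 cabins opened.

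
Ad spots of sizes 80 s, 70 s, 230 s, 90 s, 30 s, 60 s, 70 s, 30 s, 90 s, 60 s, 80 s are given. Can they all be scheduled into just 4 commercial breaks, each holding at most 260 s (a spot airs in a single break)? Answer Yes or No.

Yes

A valid assignment using 4 commercial breaks:
  break 1: 230 + 30 = 260
  break 2: 90 + 90 + 80 = 260
  break 3: 80 + 70 + 70 + 30 = 250
  break 4: 60 + 60 = 120
Every load is within 260 s, so 4 commercial breaks suffice.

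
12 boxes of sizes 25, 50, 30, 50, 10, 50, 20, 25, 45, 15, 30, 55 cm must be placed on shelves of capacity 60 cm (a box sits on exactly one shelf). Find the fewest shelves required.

Total = 55 + 50 + 50 + 50 + 45 + 30 + 30 + 25 + 25 + 20 + 15 + 10 = 405 cm.
Lower bound: ⌈405/60⌉ = 7 shelves.
A packing using 8 shelves:
  shelf 1: 55 = 55
  shelf 2: 50 + 10 = 60
  shelf 3: 50 = 50
  shelf 4: 50 = 50
  shelf 5: 45 + 15 = 60
  shelf 6: 30 + 30 = 60
  shelf 7: 25 + 25 = 50
  shelf 8: 20 = 20
No arrangement into 7 shelves stays within capacity, so 8 is optimal.

8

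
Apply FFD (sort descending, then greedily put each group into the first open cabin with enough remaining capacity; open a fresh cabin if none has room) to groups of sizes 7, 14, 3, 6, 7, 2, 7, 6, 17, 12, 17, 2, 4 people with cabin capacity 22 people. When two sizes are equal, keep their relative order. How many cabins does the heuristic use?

5

Sorted descending: 17, 17, 14, 12, 7, 7, 7, 6, 6, 4, 3, 2, 2.
  17 → cabin 1 (new)  [load 17/22]
  17 → cabin 2 (new)  [load 17/22]
  14 → cabin 3 (new)  [load 14/22]
  12 → cabin 4 (new)  [load 12/22]
  7 → cabin 3  [load 21/22]
  7 → cabin 4  [load 19/22]
  7 → cabin 5 (new)  [load 7/22]
  6 → cabin 5  [load 13/22]
  6 → cabin 5  [load 19/22]
  4 → cabin 1  [load 21/22]
  3 → cabin 2  [load 20/22]
  2 → cabin 2  [load 22/22]
  2 → cabin 4  [load 21/22]
5 cabins opened.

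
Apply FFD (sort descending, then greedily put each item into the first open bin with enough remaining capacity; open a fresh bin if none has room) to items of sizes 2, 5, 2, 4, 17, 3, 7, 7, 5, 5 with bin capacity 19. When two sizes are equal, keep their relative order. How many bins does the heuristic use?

3

Sorted descending: 17, 7, 7, 5, 5, 5, 4, 3, 2, 2.
  17 → bin 1 (new)  [load 17/19]
  7 → bin 2 (new)  [load 7/19]
  7 → bin 2  [load 14/19]
  5 → bin 2  [load 19/19]
  5 → bin 3 (new)  [load 5/19]
  5 → bin 3  [load 10/19]
  4 → bin 3  [load 14/19]
  3 → bin 3  [load 17/19]
  2 → bin 1  [load 19/19]
  2 → bin 3  [load 19/19]
3 bins opened.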